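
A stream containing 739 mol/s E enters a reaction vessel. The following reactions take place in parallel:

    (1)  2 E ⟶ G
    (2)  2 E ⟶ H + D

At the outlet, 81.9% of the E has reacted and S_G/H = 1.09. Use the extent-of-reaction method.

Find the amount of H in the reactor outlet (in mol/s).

Conversion of E: E consumed = 0.819 × 739 = 605.2 mol/s = 2ξ₁ + 2ξ₂.
Selectivity: 1ξ₁ / (1ξ₂) = 1.09 → ξ₁ = 1.09 ξ₂.
Substitute: (2·1.09 + 2) ξ₂ = 605.2 → ξ₂ = 144.8 mol/s, ξ₁ = 157.8 mol/s.
Outlet amounts (n = n₀ + Σ ν·ξ):
  E: 739 − 2(157.8) − 2(144.8) = 133.8
  G: 0 + 1(157.8) = 157.8
  H: 0 + 1(144.8) = 144.8
  D: 0 + 1(144.8) = 144.8

145 mol/s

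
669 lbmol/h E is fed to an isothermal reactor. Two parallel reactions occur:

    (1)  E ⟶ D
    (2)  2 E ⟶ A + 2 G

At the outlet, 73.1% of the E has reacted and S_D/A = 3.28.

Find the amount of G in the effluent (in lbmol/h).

185 lbmol/h

Conversion of E: E consumed = 0.731 × 669 = 489 lbmol/h = 1ξ₁ + 2ξ₂.
Selectivity: 1ξ₁ / (1ξ₂) = 3.28 → ξ₁ = 3.28 ξ₂.
Substitute: (1·3.28 + 2) ξ₂ = 489 → ξ₂ = 92.62 lbmol/h, ξ₁ = 303.8 lbmol/h.
Outlet amounts (n = n₀ + Σ ν·ξ):
  E: 669 − 1(303.8) − 2(92.62) = 180
  D: 0 + 1(303.8) = 303.8
  A: 0 + 1(92.62) = 92.62
  G: 0 + 2(92.62) = 185.2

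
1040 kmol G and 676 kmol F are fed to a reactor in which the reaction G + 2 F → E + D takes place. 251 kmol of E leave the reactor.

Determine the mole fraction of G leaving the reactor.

0.539

For E: n = n₀ + 1ξ → 251 = 0 + 1ξ, giving ξ = 251 kmol.
Outlet amounts (n = n₀ + ν ξ):
  G: 1040 − 1(251) = 789
  F: 676 − 2(251) = 174
  E: 0 + 1(251) = 251
  D: 0 + 1(251) = 251
Total out = 1465 kmol; y_G = 789 / 1465 = 0.5386.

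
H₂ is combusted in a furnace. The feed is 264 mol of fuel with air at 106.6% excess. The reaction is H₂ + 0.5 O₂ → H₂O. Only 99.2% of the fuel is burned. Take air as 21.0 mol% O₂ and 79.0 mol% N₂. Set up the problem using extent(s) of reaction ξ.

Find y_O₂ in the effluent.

0.099

Stoichiometric O₂ = 0.5 × 264 = 132 mol; O₂ fed = 132 × 2.066 = 272.7 mol.
N₂ fed = 272.7 × 79/21 = 1026 mol.
Fuel reacted = 0.992 × 264 → ξ = 261.9 mol.
Outlet (n = n₀ + ν ξ):
  H₂: 264 − 1(261.9) = 2.112
  O₂: 272.7 − 0.5(261.9) = 141.8
  N₂: 1026 (inert)
  H₂O: 0 + 1(261.9) = 261.9
Total out = 1432 mol; y_O₂ = 141.8 / 1432 = 0.09902.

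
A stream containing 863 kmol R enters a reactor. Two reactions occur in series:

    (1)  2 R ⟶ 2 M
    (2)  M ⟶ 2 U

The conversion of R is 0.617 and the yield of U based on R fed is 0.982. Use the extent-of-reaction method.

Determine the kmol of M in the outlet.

Conversion of R: R consumed = 2ξ₁ = 0.617 × 863 → ξ₁ = 266.2 kmol.
Yield of U: 2ξ₂ / 863 = 0.982 → ξ₂ = 423.7 kmol.
Outlet amounts (n = n₀ + Σ ν·ξ):
  R: 863 − 2(266.2) = 330.5
  M: 0 + 2(266.2) − 1(423.7) = 108.7
  U: 0 + 2(423.7) = 847.5

109 kmol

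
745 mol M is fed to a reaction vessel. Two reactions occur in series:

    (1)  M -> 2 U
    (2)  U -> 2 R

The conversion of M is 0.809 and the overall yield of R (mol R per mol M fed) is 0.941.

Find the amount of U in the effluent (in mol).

855 mol

Conversion of M: M consumed = 1ξ₁ = 0.809 × 745 → ξ₁ = 602.7 mol.
Yield of R: 2ξ₂ / 745 = 0.941 → ξ₂ = 350.5 mol.
Outlet amounts (n = n₀ + Σ ν·ξ):
  M: 745 − 1(602.7) = 142.3
  U: 0 + 2(602.7) − 1(350.5) = 854.9
  R: 0 + 2(350.5) = 701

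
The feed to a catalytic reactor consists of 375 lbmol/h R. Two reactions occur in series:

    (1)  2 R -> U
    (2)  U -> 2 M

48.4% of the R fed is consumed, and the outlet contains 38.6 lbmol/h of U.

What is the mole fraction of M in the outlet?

0.31

Conversion of R: R consumed = 2ξ₁ = 0.484 × 375 → ξ₁ = 90.75 lbmol/h.
U balance: n_U = 0 + 1ξ₁ − 1ξ₂ = 38.6 → ξ₂ = (1·90.75 − 38.6)/1 = 52.15 lbmol/h.
Outlet amounts (n = n₀ + Σ ν·ξ):
  R: 375 − 2(90.75) = 193.5
  U: 0 + 1(90.75) − 1(52.15) = 38.6
  M: 0 + 2(52.15) = 104.3
Total out = 336.4 lbmol/h; y_M = 104.3 / 336.4 = 0.31.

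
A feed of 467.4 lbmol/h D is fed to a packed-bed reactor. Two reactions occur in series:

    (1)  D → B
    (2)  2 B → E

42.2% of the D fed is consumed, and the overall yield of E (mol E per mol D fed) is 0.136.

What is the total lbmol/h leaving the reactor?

Conversion of D: D consumed = 1ξ₁ = 0.422 × 467.4 → ξ₁ = 197.2 lbmol/h.
Yield of E: 1ξ₂ / 467.4 = 0.136 → ξ₂ = 63.57 lbmol/h.
Outlet amounts (n = n₀ + Σ ν·ξ):
  D: 467.4 − 1(197.2) = 270.2
  B: 0 + 1(197.2) − 2(63.57) = 70.11
  E: 0 + 1(63.57) = 63.57
Total out = 270.2 + 70.11 + 63.57 = 403.8 lbmol/h.

404 lbmol/h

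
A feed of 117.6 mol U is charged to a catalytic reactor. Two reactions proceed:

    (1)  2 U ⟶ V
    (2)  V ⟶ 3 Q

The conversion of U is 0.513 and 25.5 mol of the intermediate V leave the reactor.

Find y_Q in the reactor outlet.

Conversion of U: U consumed = 2ξ₁ = 0.513 × 117.6 → ξ₁ = 30.16 mol.
V balance: n_V = 0 + 1ξ₁ − 1ξ₂ = 25.5 → ξ₂ = (1·30.16 − 25.5)/1 = 4.664 mol.
Outlet amounts (n = n₀ + Σ ν·ξ):
  U: 117.6 − 2(30.16) = 57.27
  V: 0 + 1(30.16) − 1(4.664) = 25.5
  Q: 0 + 3(4.664) = 13.99
Total out = 96.76 mol; y_Q = 13.99 / 96.76 = 0.1446.

0.145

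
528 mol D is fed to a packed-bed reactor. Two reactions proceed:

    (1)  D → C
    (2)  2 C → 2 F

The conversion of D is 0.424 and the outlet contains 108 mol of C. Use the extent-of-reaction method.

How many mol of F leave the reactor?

116 mol

Conversion of D: D consumed = 1ξ₁ = 0.424 × 528 → ξ₁ = 223.9 mol.
C balance: n_C = 0 + 1ξ₁ − 2ξ₂ = 108 → ξ₂ = (1·223.9 − 108)/2 = 57.94 mol.
Outlet amounts (n = n₀ + Σ ν·ξ):
  D: 528 − 1(223.9) = 304.1
  C: 0 + 1(223.9) − 2(57.94) = 108
  F: 0 + 2(57.94) = 115.9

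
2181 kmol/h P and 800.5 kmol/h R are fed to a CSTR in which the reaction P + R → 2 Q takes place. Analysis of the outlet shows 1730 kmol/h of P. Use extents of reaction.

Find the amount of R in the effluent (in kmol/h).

350 kmol/h

For P: n = n₀ − 1ξ → 1730 = 2181 − 1ξ, giving ξ = 451 kmol/h.
Outlet amounts (n = n₀ + ν ξ):
  P: 2181 − 1(451) = 1730
  R: 800.5 − 1(451) = 349.5
  Q: 0 + 2(451) = 902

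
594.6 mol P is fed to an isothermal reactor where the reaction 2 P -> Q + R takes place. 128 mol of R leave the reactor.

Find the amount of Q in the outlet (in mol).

For R: n = n₀ + 1ξ → 128 = 0 + 1ξ, giving ξ = 128 mol.
Outlet amounts (n = n₀ + ν ξ):
  P: 594.6 − 2(128) = 338.6
  Q: 0 + 1(128) = 128
  R: 0 + 1(128) = 128

128 mol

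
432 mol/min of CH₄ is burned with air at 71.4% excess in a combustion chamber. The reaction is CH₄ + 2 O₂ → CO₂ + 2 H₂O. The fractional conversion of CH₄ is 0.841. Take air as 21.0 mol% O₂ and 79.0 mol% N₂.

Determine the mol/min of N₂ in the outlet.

Stoichiometric O₂ = 2 × 432 = 864 mol/min; O₂ fed = 864 × 1.714 = 1481 mol/min.
N₂ fed = 1481 × 79/21 = 5571 mol/min.
Fuel reacted = 0.841 × 432 → ξ = 363.3 mol/min.
Outlet (n = n₀ + ν ξ):
  CH₄: 432 − 1(363.3) = 68.69
  O₂: 1481 − 2(363.3) = 754.3
  N₂: 5571 (inert)
  CO₂: 0 + 1(363.3) = 363.3
  H₂O: 0 + 2(363.3) = 726.6

5570 mol/min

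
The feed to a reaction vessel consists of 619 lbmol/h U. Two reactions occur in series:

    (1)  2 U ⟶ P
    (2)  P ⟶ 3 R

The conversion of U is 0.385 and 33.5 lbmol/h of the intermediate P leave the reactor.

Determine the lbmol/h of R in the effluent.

Conversion of U: U consumed = 2ξ₁ = 0.385 × 619 → ξ₁ = 119.2 lbmol/h.
P balance: n_P = 0 + 1ξ₁ − 1ξ₂ = 33.5 → ξ₂ = (1·119.2 − 33.5)/1 = 85.66 lbmol/h.
Outlet amounts (n = n₀ + Σ ν·ξ):
  U: 619 − 2(119.2) = 380.7
  P: 0 + 1(119.2) − 1(85.66) = 33.5
  R: 0 + 3(85.66) = 257

257 lbmol/h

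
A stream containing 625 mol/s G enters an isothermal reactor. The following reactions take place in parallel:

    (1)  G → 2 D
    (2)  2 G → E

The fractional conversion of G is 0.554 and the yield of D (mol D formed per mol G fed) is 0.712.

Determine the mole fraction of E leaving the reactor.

0.0788

Yield of D: 2ξ₁ / 625 = 0.712 → ξ₁ = 222.5 mol/s.
Conversion of G: 1ξ₁ + 2ξ₂ = 0.554 × 625 = 346.3 → ξ₂ = 61.88 mol/s.
Outlet amounts (n = n₀ + Σ ν·ξ):
  G: 625 − 1(222.5) − 2(61.88) = 278.7
  D: 0 + 2(222.5) = 445
  E: 0 + 1(61.88) = 61.88
Total out = 785.6 mol/s; y_E = 61.88 / 785.6 = 0.07876.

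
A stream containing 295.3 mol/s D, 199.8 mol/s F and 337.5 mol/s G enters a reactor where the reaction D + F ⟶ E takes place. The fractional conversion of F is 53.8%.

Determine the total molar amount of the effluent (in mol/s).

F reacted = 0.538 × 199.8 = 107.5 mol/s; ν_F = −1, so ξ = 107.5/1 = 107.5 mol/s.
Outlet amounts (n = n₀ + ν ξ):
  D: 295.3 − 1(107.5) = 187.8
  F: 199.8 − 1(107.5) = 92.31
  E: 0 + 1(107.5) = 107.5
  G: 337.5 (inert)
Total out = 187.8 + 92.31 + 107.5 + 337.5 = 725.1 mol/s.

725 mol/s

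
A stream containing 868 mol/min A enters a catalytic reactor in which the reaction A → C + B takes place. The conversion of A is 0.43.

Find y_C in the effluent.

0.301

A reacted = 0.43 × 868 = 373.2 mol/min; ν_A = −1, so ξ = 373.2/1 = 373.2 mol/min.
Outlet amounts (n = n₀ + ν ξ):
  A: 868 − 1(373.2) = 494.8
  C: 0 + 1(373.2) = 373.2
  B: 0 + 1(373.2) = 373.2
Total out = 1241 mol/min; y_C = 373.2 / 1241 = 0.3007.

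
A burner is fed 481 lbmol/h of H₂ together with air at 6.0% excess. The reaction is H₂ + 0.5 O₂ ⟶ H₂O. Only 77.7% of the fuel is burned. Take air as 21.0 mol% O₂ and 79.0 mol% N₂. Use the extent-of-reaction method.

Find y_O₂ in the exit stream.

0.0451

Stoichiometric O₂ = 0.5 × 481 = 240.5 lbmol/h; O₂ fed = 240.5 × 1.060 = 254.9 lbmol/h.
N₂ fed = 254.9 × 79/21 = 959 lbmol/h.
Fuel reacted = 0.777 × 481 → ξ = 373.7 lbmol/h.
Outlet (n = n₀ + ν ξ):
  H₂: 481 − 1(373.7) = 107.3
  O₂: 254.9 − 0.5(373.7) = 68.06
  N₂: 959 (inert)
  H₂O: 0 + 1(373.7) = 373.7
Total out = 1508 lbmol/h; y_O₂ = 68.06 / 1508 = 0.04513.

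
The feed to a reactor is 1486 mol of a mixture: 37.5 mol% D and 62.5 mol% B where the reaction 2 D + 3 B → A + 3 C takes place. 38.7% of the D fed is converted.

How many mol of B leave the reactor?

605 mol

D reacted = 0.387 × 557.2 = 215.7 mol; ν_D = −2, so ξ = 215.7/2 = 107.8 mol.
Outlet amounts (n = n₀ + ν ξ):
  D: 557.2 − 2(107.8) = 341.6
  B: 928.8 − 3(107.8) = 605.3
  A: 0 + 1(107.8) = 107.8
  C: 0 + 3(107.8) = 323.5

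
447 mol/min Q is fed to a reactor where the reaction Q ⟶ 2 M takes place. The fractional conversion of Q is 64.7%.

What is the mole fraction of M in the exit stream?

Q reacted = 0.647 × 447 = 289.2 mol/min; ν_Q = −1, so ξ = 289.2/1 = 289.2 mol/min.
Outlet amounts (n = n₀ + ν ξ):
  Q: 447 − 1(289.2) = 157.8
  M: 0 + 2(289.2) = 578.4
Total out = 736.2 mol/min; y_M = 578.4 / 736.2 = 0.7857.

0.786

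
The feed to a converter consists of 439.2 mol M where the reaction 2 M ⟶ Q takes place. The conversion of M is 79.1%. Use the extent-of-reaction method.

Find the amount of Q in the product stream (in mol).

M reacted = 0.791 × 439.2 = 347.4 mol; ν_M = −2, so ξ = 347.4/2 = 173.7 mol.
Outlet amounts (n = n₀ + ν ξ):
  M: 439.2 − 2(173.7) = 91.79
  Q: 0 + 1(173.7) = 173.7

174 mol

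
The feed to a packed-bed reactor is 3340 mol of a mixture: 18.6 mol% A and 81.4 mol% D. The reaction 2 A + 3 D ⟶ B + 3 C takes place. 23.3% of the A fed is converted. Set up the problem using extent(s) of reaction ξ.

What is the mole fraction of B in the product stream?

A reacted = 0.233 × 621.2 = 144.7 mol; ν_A = −2, so ξ = 144.7/2 = 72.37 mol.
Outlet amounts (n = n₀ + ν ξ):
  A: 621.2 − 2(72.37) = 476.5
  D: 2719 − 3(72.37) = 2502
  B: 0 + 1(72.37) = 72.37
  C: 0 + 3(72.37) = 217.1
Total out = 3268 mol; y_B = 72.37 / 3268 = 0.02215.

0.0221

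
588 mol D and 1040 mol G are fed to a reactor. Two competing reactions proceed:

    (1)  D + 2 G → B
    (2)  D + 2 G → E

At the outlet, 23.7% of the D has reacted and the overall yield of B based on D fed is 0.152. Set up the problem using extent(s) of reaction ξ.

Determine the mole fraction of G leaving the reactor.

Yield of B: 1ξ₁ / 588 = 0.152 → ξ₁ = 89.38 mol.
Conversion of D: 1ξ₁ + 1ξ₂ = 0.237 × 588 = 139.4 → ξ₂ = 49.98 mol.
Outlet amounts (n = n₀ + Σ ν·ξ):
  D: 588 − 1(89.38) − 1(49.98) = 448.6
  G: 1040 − 2(89.38) − 2(49.98) = 761.3
  B: 0 + 1(89.38) = 89.38
  E: 0 + 1(49.98) = 49.98
Total out = 1349 mol; y_G = 761.3 / 1349 = 0.5642.

0.564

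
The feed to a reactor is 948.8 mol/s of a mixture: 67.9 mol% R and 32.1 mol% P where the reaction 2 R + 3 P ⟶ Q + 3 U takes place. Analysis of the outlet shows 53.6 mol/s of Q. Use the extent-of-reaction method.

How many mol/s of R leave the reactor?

537 mol/s

For Q: n = n₀ + 1ξ → 53.6 = 0 + 1ξ, giving ξ = 53.6 mol/s.
Outlet amounts (n = n₀ + ν ξ):
  R: 644.2 − 2(53.6) = 537
  P: 304.6 − 3(53.6) = 143.8
  Q: 0 + 1(53.6) = 53.6
  U: 0 + 3(53.6) = 160.8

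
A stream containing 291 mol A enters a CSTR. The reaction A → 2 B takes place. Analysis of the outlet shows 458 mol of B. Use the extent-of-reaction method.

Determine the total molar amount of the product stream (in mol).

For B: n = n₀ + 2ξ → 458 = 0 + 2ξ, giving ξ = 229 mol.
Outlet amounts (n = n₀ + ν ξ):
  A: 291 − 1(229) = 62
  B: 0 + 2(229) = 458
Total out = 62 + 458 = 520 mol.

520 mol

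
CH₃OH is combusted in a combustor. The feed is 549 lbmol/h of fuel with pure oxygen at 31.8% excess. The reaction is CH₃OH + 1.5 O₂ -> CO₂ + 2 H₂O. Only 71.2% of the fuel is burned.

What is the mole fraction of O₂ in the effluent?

0.273

Stoichiometric O₂ = 1.5 × 549 = 823.5 lbmol/h; O₂ fed = 823.5 × 1.318 = 1085 lbmol/h.
Fuel reacted = 0.712 × 549 → ξ = 390.9 lbmol/h.
Outlet (n = n₀ + ν ξ):
  CH₃OH: 549 − 1(390.9) = 158.1
  O₂: 1085 − 1.5(390.9) = 499
  CO₂: 0 + 1(390.9) = 390.9
  H₂O: 0 + 2(390.9) = 781.8
Total out = 1830 lbmol/h; y_O₂ = 499 / 1830 = 0.2727.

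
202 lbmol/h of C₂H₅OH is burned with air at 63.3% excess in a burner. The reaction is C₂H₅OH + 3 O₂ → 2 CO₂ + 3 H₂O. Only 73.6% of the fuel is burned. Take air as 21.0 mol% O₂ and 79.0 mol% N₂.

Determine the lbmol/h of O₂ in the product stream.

Stoichiometric O₂ = 3 × 202 = 606 lbmol/h; O₂ fed = 606 × 1.633 = 989.6 lbmol/h.
N₂ fed = 989.6 × 79/21 = 3723 lbmol/h.
Fuel reacted = 0.736 × 202 → ξ = 148.7 lbmol/h.
Outlet (n = n₀ + ν ξ):
  C₂H₅OH: 202 − 1(148.7) = 53.33
  O₂: 989.6 − 3(148.7) = 543.6
  N₂: 3723 (inert)
  CO₂: 0 + 2(148.7) = 297.3
  H₂O: 0 + 3(148.7) = 446

544 lbmol/h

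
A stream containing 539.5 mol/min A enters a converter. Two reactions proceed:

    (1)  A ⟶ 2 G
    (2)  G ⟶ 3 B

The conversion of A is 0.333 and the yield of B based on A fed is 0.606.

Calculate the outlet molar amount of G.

250 mol/min

Conversion of A: A consumed = 1ξ₁ = 0.333 × 539.5 → ξ₁ = 179.7 mol/min.
Yield of B: 3ξ₂ / 539.5 = 0.606 → ξ₂ = 109 mol/min.
Outlet amounts (n = n₀ + Σ ν·ξ):
  A: 539.5 − 1(179.7) = 359.8
  G: 0 + 2(179.7) − 1(109) = 250.3
  B: 0 + 3(109) = 326.9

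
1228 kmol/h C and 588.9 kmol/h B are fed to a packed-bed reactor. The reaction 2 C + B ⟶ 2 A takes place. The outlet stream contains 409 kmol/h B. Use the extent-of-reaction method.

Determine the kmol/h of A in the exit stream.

360 kmol/h

For B: n = n₀ − 1ξ → 409 = 588.9 − 1ξ, giving ξ = 179.9 kmol/h.
Outlet amounts (n = n₀ + ν ξ):
  C: 1228 − 2(179.9) = 868.2
  B: 588.9 − 1(179.9) = 409
  A: 0 + 2(179.9) = 359.8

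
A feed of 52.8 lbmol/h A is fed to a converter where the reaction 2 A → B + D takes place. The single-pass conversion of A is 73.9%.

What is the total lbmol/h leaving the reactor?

A reacted = 0.739 × 52.8 = 39.02 lbmol/h; ν_A = −2, so ξ = 39.02/2 = 19.51 lbmol/h.
Outlet amounts (n = n₀ + ν ξ):
  A: 52.8 − 2(19.51) = 13.78
  B: 0 + 1(19.51) = 19.51
  D: 0 + 1(19.51) = 19.51
Total out = 13.78 + 19.51 + 19.51 = 52.8 lbmol/h.

52.8 lbmol/h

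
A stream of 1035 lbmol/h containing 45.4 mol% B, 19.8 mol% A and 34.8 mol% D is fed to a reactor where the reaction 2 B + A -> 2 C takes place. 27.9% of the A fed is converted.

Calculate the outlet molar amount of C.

A reacted = 0.279 × 204.9 = 57.18 lbmol/h; ν_A = −1, so ξ = 57.18/1 = 57.18 lbmol/h.
Outlet amounts (n = n₀ + ν ξ):
  B: 469.9 − 2(57.18) = 355.5
  A: 204.9 − 1(57.18) = 147.8
  C: 0 + 2(57.18) = 114.4
  D: 360.2 (inert)

114 lbmol/h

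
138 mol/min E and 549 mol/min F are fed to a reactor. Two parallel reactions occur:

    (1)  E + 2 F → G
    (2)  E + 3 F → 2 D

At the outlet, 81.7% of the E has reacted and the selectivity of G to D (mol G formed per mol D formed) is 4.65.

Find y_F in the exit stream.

Conversion of E: E consumed = 0.817 × 138 = 112.7 mol/min = 1ξ₁ + 1ξ₂.
Selectivity: 1ξ₁ / (2ξ₂) = 4.65 → ξ₁ = 9.3 ξ₂.
Substitute: (1·9.3 + 1) ξ₂ = 112.7 → ξ₂ = 10.95 mol/min, ξ₁ = 101.8 mol/min.
Outlet amounts (n = n₀ + Σ ν·ξ):
  E: 138 − 1(101.8) − 1(10.95) = 25.25
  F: 549 − 2(101.8) − 3(10.95) = 312.6
  G: 0 + 1(101.8) = 101.8
  D: 0 + 2(10.95) = 21.89
Total out = 461.5 mol/min; y_F = 312.6 / 461.5 = 0.6773.

0.677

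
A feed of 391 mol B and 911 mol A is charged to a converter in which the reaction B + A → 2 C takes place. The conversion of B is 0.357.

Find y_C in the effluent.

B reacted = 0.357 × 391 = 139.6 mol; ν_B = −1, so ξ = 139.6/1 = 139.6 mol.
Outlet amounts (n = n₀ + ν ξ):
  B: 391 − 1(139.6) = 251.4
  A: 911 − 1(139.6) = 771.4
  C: 0 + 2(139.6) = 279.2
Total out = 1302 mol; y_C = 279.2 / 1302 = 0.2144.

0.214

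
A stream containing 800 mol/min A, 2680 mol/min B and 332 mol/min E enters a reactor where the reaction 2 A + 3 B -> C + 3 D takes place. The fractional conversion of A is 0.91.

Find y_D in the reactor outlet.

A reacted = 0.91 × 800 = 728 mol/min; ν_A = −2, so ξ = 728/2 = 364 mol/min.
Outlet amounts (n = n₀ + ν ξ):
  A: 800 − 2(364) = 72
  B: 2680 − 3(364) = 1588
  C: 0 + 1(364) = 364
  D: 0 + 3(364) = 1092
  E: 332 (inert)
Total out = 3448 mol/min; y_D = 1092 / 3448 = 0.3167.

0.317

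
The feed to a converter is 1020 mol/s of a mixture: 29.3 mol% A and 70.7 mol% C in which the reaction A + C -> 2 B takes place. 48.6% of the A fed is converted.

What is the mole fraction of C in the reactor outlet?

0.565

A reacted = 0.486 × 298.9 = 145.2 mol/s; ν_A = −1, so ξ = 145.2/1 = 145.2 mol/s.
Outlet amounts (n = n₀ + ν ξ):
  A: 298.9 − 1(145.2) = 153.6
  C: 721.1 − 1(145.2) = 575.9
  B: 0 + 2(145.2) = 290.5
Total out = 1020 mol/s; y_C = 575.9 / 1020 = 0.5646.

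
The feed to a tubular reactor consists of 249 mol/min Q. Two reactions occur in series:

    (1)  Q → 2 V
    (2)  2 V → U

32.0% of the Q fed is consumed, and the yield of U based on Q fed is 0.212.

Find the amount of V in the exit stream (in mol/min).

Conversion of Q: Q consumed = 1ξ₁ = 0.32 × 249 → ξ₁ = 79.68 mol/min.
Yield of U: 1ξ₂ / 249 = 0.212 → ξ₂ = 52.79 mol/min.
Outlet amounts (n = n₀ + Σ ν·ξ):
  Q: 249 − 1(79.68) = 169.3
  V: 0 + 2(79.68) − 2(52.79) = 53.78
  U: 0 + 1(52.79) = 52.79

53.8 mol/min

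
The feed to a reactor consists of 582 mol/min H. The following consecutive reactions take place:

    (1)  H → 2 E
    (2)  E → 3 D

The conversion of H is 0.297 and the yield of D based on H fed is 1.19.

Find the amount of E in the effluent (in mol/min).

Conversion of H: H consumed = 1ξ₁ = 0.297 × 582 → ξ₁ = 172.9 mol/min.
Yield of D: 3ξ₂ / 582 = 1.19 → ξ₂ = 230.9 mol/min.
Outlet amounts (n = n₀ + Σ ν·ξ):
  H: 582 − 1(172.9) = 409.1
  E: 0 + 2(172.9) − 1(230.9) = 114.8
  D: 0 + 3(230.9) = 692.6

115 mol/min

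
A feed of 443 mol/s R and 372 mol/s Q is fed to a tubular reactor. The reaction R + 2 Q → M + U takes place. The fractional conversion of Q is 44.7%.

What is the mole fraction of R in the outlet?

0.492

Q reacted = 0.447 × 372 = 166.3 mol/s; ν_Q = −2, so ξ = 166.3/2 = 83.14 mol/s.
Outlet amounts (n = n₀ + ν ξ):
  R: 443 − 1(83.14) = 359.9
  Q: 372 − 2(83.14) = 205.7
  M: 0 + 1(83.14) = 83.14
  U: 0 + 1(83.14) = 83.14
Total out = 731.9 mol/s; y_R = 359.9 / 731.9 = 0.4917.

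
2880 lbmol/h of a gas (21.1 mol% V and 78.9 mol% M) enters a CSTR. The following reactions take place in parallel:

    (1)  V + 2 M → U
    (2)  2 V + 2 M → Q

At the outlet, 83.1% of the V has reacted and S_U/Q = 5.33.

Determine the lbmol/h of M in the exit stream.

1400 lbmol/h

Conversion of V: V consumed = 0.831 × 607.7 = 505 lbmol/h = 1ξ₁ + 2ξ₂.
Selectivity: 1ξ₁ / (1ξ₂) = 5.33 → ξ₁ = 5.33 ξ₂.
Substitute: (1·5.33 + 2) ξ₂ = 505 → ξ₂ = 68.89 lbmol/h, ξ₁ = 367.2 lbmol/h.
Outlet amounts (n = n₀ + Σ ν·ξ):
  V: 607.7 − 1(367.2) − 2(68.89) = 102.7
  M: 2272 − 2(367.2) − 2(68.89) = 1400
  U: 0 + 1(367.2) = 367.2
  Q: 0 + 1(68.89) = 68.89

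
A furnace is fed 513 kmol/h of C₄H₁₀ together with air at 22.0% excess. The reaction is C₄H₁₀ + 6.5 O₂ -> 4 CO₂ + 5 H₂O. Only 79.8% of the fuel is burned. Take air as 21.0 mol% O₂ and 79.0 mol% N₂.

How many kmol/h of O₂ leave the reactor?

1410 kmol/h

Stoichiometric O₂ = 6.5 × 513 = 3334 kmol/h; O₂ fed = 3334 × 1.220 = 4068 kmol/h.
N₂ fed = 4068 × 79/21 = 15300 kmol/h.
Fuel reacted = 0.798 × 513 → ξ = 409.4 kmol/h.
Outlet (n = n₀ + ν ξ):
  C₄H₁₀: 513 − 1(409.4) = 103.6
  O₂: 4068 − 6.5(409.4) = 1407
  N₂: 15300 (inert)
  CO₂: 0 + 4(409.4) = 1637
  H₂O: 0 + 5(409.4) = 2047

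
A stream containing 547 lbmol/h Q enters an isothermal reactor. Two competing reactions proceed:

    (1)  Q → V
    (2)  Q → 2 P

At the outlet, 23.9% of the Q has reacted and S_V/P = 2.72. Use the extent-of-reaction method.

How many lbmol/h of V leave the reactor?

Conversion of Q: Q consumed = 0.239 × 547 = 130.7 lbmol/h = 1ξ₁ + 1ξ₂.
Selectivity: 1ξ₁ / (2ξ₂) = 2.72 → ξ₁ = 5.44 ξ₂.
Substitute: (1·5.44 + 1) ξ₂ = 130.7 → ξ₂ = 20.3 lbmol/h, ξ₁ = 110.4 lbmol/h.
Outlet amounts (n = n₀ + Σ ν·ξ):
  Q: 547 − 1(110.4) − 1(20.3) = 416.3
  V: 0 + 1(110.4) = 110.4
  P: 0 + 2(20.3) = 40.6

110 lbmol/h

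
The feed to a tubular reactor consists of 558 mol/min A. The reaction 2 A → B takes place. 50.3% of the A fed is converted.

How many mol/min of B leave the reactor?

140 mol/min

A reacted = 0.503 × 558 = 280.7 mol/min; ν_A = −2, so ξ = 280.7/2 = 140.3 mol/min.
Outlet amounts (n = n₀ + ν ξ):
  A: 558 − 2(140.3) = 277.3
  B: 0 + 1(140.3) = 140.3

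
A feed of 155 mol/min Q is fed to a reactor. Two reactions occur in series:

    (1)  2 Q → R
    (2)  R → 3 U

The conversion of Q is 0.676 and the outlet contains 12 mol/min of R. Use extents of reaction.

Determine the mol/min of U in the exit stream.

Conversion of Q: Q consumed = 2ξ₁ = 0.676 × 155 → ξ₁ = 52.39 mol/min.
R balance: n_R = 0 + 1ξ₁ − 1ξ₂ = 12 → ξ₂ = (1·52.39 − 12)/1 = 40.39 mol/min.
Outlet amounts (n = n₀ + Σ ν·ξ):
  Q: 155 − 2(52.39) = 50.22
  R: 0 + 1(52.39) − 1(40.39) = 12
  U: 0 + 3(40.39) = 121.2

121 mol/min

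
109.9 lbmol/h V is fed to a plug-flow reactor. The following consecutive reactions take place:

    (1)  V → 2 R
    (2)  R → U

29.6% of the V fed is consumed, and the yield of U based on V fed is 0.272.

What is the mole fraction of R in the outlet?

Conversion of V: V consumed = 1ξ₁ = 0.296 × 109.9 → ξ₁ = 32.53 lbmol/h.
Yield of U: 1ξ₂ / 109.9 = 0.272 → ξ₂ = 29.89 lbmol/h.
Outlet amounts (n = n₀ + Σ ν·ξ):
  V: 109.9 − 1(32.53) = 77.37
  R: 0 + 2(32.53) − 1(29.89) = 35.17
  U: 0 + 1(29.89) = 29.89
Total out = 142.4 lbmol/h; y_R = 35.17 / 142.4 = 0.2469.

0.247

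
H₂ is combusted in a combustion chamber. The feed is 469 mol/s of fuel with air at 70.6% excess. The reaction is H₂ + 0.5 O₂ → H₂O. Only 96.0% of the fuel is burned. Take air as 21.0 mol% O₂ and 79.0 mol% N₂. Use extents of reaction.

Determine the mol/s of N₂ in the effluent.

1500 mol/s

Stoichiometric O₂ = 0.5 × 469 = 234.5 mol/s; O₂ fed = 234.5 × 1.706 = 400.1 mol/s.
N₂ fed = 400.1 × 79/21 = 1505 mol/s.
Fuel reacted = 0.96 × 469 → ξ = 450.2 mol/s.
Outlet (n = n₀ + ν ξ):
  H₂: 469 − 1(450.2) = 18.76
  O₂: 400.1 − 0.5(450.2) = 174.9
  N₂: 1505 (inert)
  H₂O: 0 + 1(450.2) = 450.2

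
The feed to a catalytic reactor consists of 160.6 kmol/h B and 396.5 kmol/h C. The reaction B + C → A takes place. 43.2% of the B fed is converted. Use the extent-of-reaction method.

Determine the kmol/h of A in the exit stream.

69.4 kmol/h

B reacted = 0.432 × 160.6 = 69.38 kmol/h; ν_B = −1, so ξ = 69.38/1 = 69.38 kmol/h.
Outlet amounts (n = n₀ + ν ξ):
  B: 160.6 − 1(69.38) = 91.22
  C: 396.5 − 1(69.38) = 327.1
  A: 0 + 1(69.38) = 69.38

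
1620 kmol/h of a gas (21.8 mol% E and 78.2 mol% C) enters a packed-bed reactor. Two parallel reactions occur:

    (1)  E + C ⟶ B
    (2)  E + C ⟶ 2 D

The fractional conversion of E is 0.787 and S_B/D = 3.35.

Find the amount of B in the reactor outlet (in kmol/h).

Conversion of E: E consumed = 0.787 × 353.2 = 277.9 kmol/h = 1ξ₁ + 1ξ₂.
Selectivity: 1ξ₁ / (2ξ₂) = 3.35 → ξ₁ = 6.7 ξ₂.
Substitute: (1·6.7 + 1) ξ₂ = 277.9 → ξ₂ = 36.1 kmol/h, ξ₁ = 241.8 kmol/h.
Outlet amounts (n = n₀ + Σ ν·ξ):
  E: 353.2 − 1(241.8) − 1(36.1) = 75.22
  C: 1267 − 1(241.8) − 1(36.1) = 988.9
  B: 0 + 1(241.8) = 241.8
  D: 0 + 2(36.1) = 72.19

242 kmol/h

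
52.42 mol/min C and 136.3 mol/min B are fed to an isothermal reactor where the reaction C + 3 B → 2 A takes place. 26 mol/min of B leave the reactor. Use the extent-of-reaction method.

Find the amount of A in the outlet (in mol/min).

73.5 mol/min

For B: n = n₀ − 3ξ → 26 = 136.3 − 3ξ, giving ξ = 36.77 mol/min.
Outlet amounts (n = n₀ + ν ξ):
  C: 52.42 − 1(36.77) = 15.65
  B: 136.3 − 3(36.77) = 26
  A: 0 + 2(36.77) = 73.53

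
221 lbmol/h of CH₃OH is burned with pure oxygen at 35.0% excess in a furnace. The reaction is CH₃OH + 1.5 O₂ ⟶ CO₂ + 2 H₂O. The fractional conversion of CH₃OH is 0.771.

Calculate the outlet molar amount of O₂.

192 lbmol/h

Stoichiometric O₂ = 1.5 × 221 = 331.5 lbmol/h; O₂ fed = 331.5 × 1.350 = 447.5 lbmol/h.
Fuel reacted = 0.771 × 221 → ξ = 170.4 lbmol/h.
Outlet (n = n₀ + ν ξ):
  CH₃OH: 221 − 1(170.4) = 50.61
  O₂: 447.5 − 1.5(170.4) = 191.9
  CO₂: 0 + 1(170.4) = 170.4
  H₂O: 0 + 2(170.4) = 340.8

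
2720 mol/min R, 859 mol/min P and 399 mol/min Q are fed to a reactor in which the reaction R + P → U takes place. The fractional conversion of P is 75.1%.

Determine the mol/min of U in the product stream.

645 mol/min

P reacted = 0.751 × 859 = 645.1 mol/min; ν_P = −1, so ξ = 645.1/1 = 645.1 mol/min.
Outlet amounts (n = n₀ + ν ξ):
  R: 2720 − 1(645.1) = 2075
  P: 859 − 1(645.1) = 213.9
  U: 0 + 1(645.1) = 645.1
  Q: 399 (inert)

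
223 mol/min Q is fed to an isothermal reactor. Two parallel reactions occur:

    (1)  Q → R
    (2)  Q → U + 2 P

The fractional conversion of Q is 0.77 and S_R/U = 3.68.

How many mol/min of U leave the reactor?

Conversion of Q: Q consumed = 0.77 × 223 = 171.7 mol/min = 1ξ₁ + 1ξ₂.
Selectivity: 1ξ₁ / (1ξ₂) = 3.68 → ξ₁ = 3.68 ξ₂.
Substitute: (1·3.68 + 1) ξ₂ = 171.7 → ξ₂ = 36.69 mol/min, ξ₁ = 135 mol/min.
Outlet amounts (n = n₀ + Σ ν·ξ):
  Q: 223 − 1(135) − 1(36.69) = 51.29
  R: 0 + 1(135) = 135
  U: 0 + 1(36.69) = 36.69
  P: 0 + 2(36.69) = 73.38

36.7 mol/min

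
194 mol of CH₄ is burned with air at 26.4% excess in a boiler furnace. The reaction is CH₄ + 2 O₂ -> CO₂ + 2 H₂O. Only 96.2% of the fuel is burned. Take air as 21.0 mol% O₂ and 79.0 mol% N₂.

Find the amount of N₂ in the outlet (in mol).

1840 mol

Stoichiometric O₂ = 2 × 194 = 388 mol; O₂ fed = 388 × 1.264 = 490.4 mol.
N₂ fed = 490.4 × 79/21 = 1845 mol.
Fuel reacted = 0.962 × 194 → ξ = 186.6 mol.
Outlet (n = n₀ + ν ξ):
  CH₄: 194 − 1(186.6) = 7.372
  O₂: 490.4 − 2(186.6) = 117.2
  N₂: 1845 (inert)
  CO₂: 0 + 1(186.6) = 186.6
  H₂O: 0 + 2(186.6) = 373.3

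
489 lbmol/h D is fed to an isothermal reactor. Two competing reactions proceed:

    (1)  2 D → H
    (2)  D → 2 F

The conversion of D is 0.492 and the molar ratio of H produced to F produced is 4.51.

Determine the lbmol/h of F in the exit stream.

Conversion of D: D consumed = 0.492 × 489 = 240.6 lbmol/h = 2ξ₁ + 1ξ₂.
Selectivity: 1ξ₁ / (2ξ₂) = 4.51 → ξ₁ = 9.02 ξ₂.
Substitute: (2·9.02 + 1) ξ₂ = 240.6 → ξ₂ = 12.64 lbmol/h, ξ₁ = 114 lbmol/h.
Outlet amounts (n = n₀ + Σ ν·ξ):
  D: 489 − 2(114) − 1(12.64) = 248.4
  H: 0 + 1(114) = 114
  F: 0 + 2(12.64) = 25.27

25.3 lbmol/h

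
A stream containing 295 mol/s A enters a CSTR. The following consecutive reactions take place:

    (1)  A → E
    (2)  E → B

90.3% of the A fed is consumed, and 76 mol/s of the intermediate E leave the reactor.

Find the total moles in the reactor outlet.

295 mol/s

Conversion of A: A consumed = 1ξ₁ = 0.903 × 295 → ξ₁ = 266.4 mol/s.
E balance: n_E = 0 + 1ξ₁ − 1ξ₂ = 76 → ξ₂ = (1·266.4 − 76)/1 = 190.4 mol/s.
Outlet amounts (n = n₀ + Σ ν·ξ):
  A: 295 − 1(266.4) = 28.62
  E: 0 + 1(266.4) − 1(190.4) = 76
  B: 0 + 1(190.4) = 190.4
Total out = 28.62 + 76 + 190.4 = 295 mol/s.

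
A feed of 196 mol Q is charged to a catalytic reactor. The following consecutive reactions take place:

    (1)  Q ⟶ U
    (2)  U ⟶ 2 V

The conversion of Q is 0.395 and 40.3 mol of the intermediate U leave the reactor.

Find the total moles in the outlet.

233 mol

Conversion of Q: Q consumed = 1ξ₁ = 0.395 × 196 → ξ₁ = 77.42 mol.
U balance: n_U = 0 + 1ξ₁ − 1ξ₂ = 40.3 → ξ₂ = (1·77.42 − 40.3)/1 = 37.12 mol.
Outlet amounts (n = n₀ + Σ ν·ξ):
  Q: 196 − 1(77.42) = 118.6
  U: 0 + 1(77.42) − 1(37.12) = 40.3
  V: 0 + 2(37.12) = 74.24
Total out = 118.6 + 40.3 + 74.24 = 233.1 mol.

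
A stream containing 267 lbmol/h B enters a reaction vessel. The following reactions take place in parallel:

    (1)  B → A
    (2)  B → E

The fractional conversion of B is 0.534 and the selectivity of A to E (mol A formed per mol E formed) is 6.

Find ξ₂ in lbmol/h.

ξ₂ = 20.4 lbmol/h

Conversion of B: B consumed = 0.534 × 267 = 142.6 lbmol/h = 1ξ₁ + 1ξ₂.
Selectivity: 1ξ₁ / (1ξ₂) = 6 → ξ₁ = 6 ξ₂.
Substitute: (1·6 + 1) ξ₂ = 142.6 → ξ₂ = 20.37 lbmol/h, ξ₁ = 122.2 lbmol/h.
Outlet amounts (n = n₀ + Σ ν·ξ):
  B: 267 − 1(122.2) − 1(20.37) = 124.4
  A: 0 + 1(122.2) = 122.2
  E: 0 + 1(20.37) = 20.37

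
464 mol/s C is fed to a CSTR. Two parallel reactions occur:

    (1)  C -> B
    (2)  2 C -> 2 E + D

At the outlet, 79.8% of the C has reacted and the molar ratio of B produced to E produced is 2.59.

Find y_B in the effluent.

Conversion of C: C consumed = 0.798 × 464 = 370.3 mol/s = 1ξ₁ + 2ξ₂.
Selectivity: 1ξ₁ / (2ξ₂) = 2.59 → ξ₁ = 5.18 ξ₂.
Substitute: (1·5.18 + 2) ξ₂ = 370.3 → ξ₂ = 51.57 mol/s, ξ₁ = 267.1 mol/s.
Outlet amounts (n = n₀ + Σ ν·ξ):
  C: 464 − 1(267.1) − 2(51.57) = 93.73
  B: 0 + 1(267.1) = 267.1
  E: 0 + 2(51.57) = 103.1
  D: 0 + 1(51.57) = 51.57
Total out = 515.6 mol/s; y_B = 267.1 / 515.6 = 0.5181.

0.518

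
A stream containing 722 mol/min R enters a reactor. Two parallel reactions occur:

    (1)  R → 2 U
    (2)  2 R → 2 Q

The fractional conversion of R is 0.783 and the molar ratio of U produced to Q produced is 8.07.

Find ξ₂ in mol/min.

Conversion of R: R consumed = 0.783 × 722 = 565.3 mol/min = 1ξ₁ + 2ξ₂.
Selectivity: 2ξ₁ / (2ξ₂) = 8.07 → ξ₁ = 8.07 ξ₂.
Substitute: (1·8.07 + 2) ξ₂ = 565.3 → ξ₂ = 56.14 mol/min, ξ₁ = 453 mol/min.
Outlet amounts (n = n₀ + Σ ν·ξ):
  R: 722 − 1(453) − 2(56.14) = 156.7
  U: 0 + 2(453) = 906.1
  Q: 0 + 2(56.14) = 112.3

ξ₂ = 56.1 mol/min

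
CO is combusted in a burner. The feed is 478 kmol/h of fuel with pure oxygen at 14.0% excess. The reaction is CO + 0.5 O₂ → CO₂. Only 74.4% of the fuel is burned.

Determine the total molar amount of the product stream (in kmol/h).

573 kmol/h

Stoichiometric O₂ = 0.5 × 478 = 239 kmol/h; O₂ fed = 239 × 1.140 = 272.5 kmol/h.
Fuel reacted = 0.744 × 478 → ξ = 355.6 kmol/h.
Outlet (n = n₀ + ν ξ):
  CO: 478 − 1(355.6) = 122.4
  O₂: 272.5 − 0.5(355.6) = 94.64
  CO₂: 0 + 1(355.6) = 355.6
Total out = 122.4 + 94.64 + 355.6 = 572.6 kmol/h.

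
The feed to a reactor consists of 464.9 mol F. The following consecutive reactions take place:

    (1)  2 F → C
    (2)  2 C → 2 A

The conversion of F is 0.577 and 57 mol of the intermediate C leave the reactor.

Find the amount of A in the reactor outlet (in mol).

77.1 mol

Conversion of F: F consumed = 2ξ₁ = 0.577 × 464.9 → ξ₁ = 134.1 mol.
C balance: n_C = 0 + 1ξ₁ − 2ξ₂ = 57 → ξ₂ = (1·134.1 − 57)/2 = 38.56 mol.
Outlet amounts (n = n₀ + Σ ν·ξ):
  F: 464.9 − 2(134.1) = 196.7
  C: 0 + 1(134.1) − 2(38.56) = 57
  A: 0 + 2(38.56) = 77.12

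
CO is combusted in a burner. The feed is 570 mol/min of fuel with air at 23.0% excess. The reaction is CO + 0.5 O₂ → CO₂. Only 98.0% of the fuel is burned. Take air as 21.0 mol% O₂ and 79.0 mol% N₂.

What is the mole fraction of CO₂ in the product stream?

Stoichiometric O₂ = 0.5 × 570 = 285 mol/min; O₂ fed = 285 × 1.230 = 350.6 mol/min.
N₂ fed = 350.6 × 79/21 = 1319 mol/min.
Fuel reacted = 0.98 × 570 → ξ = 558.6 mol/min.
Outlet (n = n₀ + ν ξ):
  CO: 570 − 1(558.6) = 11.4
  O₂: 350.6 − 0.5(558.6) = 71.25
  N₂: 1319 (inert)
  CO₂: 0 + 1(558.6) = 558.6
Total out = 1960 mol/min; y_CO₂ = 558.6 / 1960 = 0.285.

0.285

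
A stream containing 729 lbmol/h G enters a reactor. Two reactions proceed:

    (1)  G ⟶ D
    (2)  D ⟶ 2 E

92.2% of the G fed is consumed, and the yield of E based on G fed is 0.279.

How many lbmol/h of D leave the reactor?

570 lbmol/h

Conversion of G: G consumed = 1ξ₁ = 0.922 × 729 → ξ₁ = 672.1 lbmol/h.
Yield of E: 2ξ₂ / 729 = 0.279 → ξ₂ = 101.7 lbmol/h.
Outlet amounts (n = n₀ + Σ ν·ξ):
  G: 729 − 1(672.1) = 56.86
  D: 0 + 1(672.1) − 1(101.7) = 570.4
  E: 0 + 2(101.7) = 203.4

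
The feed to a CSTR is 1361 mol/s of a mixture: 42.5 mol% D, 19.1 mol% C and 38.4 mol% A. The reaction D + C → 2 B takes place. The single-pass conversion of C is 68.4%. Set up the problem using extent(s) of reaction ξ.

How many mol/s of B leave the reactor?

C reacted = 0.684 × 260 = 177.8 mol/s; ν_C = −1, so ξ = 177.8/1 = 177.8 mol/s.
Outlet amounts (n = n₀ + ν ξ):
  D: 578.4 − 1(177.8) = 400.6
  C: 260 − 1(177.8) = 82.14
  B: 0 + 2(177.8) = 355.6
  A: 522.6 (inert)

356 mol/s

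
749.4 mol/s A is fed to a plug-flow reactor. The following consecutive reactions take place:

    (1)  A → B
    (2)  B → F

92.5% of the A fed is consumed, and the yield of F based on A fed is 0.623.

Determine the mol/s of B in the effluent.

226 mol/s

Conversion of A: A consumed = 1ξ₁ = 0.925 × 749.4 → ξ₁ = 693.2 mol/s.
Yield of F: 1ξ₂ / 749.4 = 0.623 → ξ₂ = 466.9 mol/s.
Outlet amounts (n = n₀ + Σ ν·ξ):
  A: 749.4 − 1(693.2) = 56.2
  B: 0 + 1(693.2) − 1(466.9) = 226.3
  F: 0 + 1(466.9) = 466.9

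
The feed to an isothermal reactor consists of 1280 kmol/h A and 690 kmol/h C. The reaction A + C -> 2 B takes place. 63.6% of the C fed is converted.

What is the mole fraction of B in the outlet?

0.446

C reacted = 0.636 × 690 = 438.8 kmol/h; ν_C = −1, so ξ = 438.8/1 = 438.8 kmol/h.
Outlet amounts (n = n₀ + ν ξ):
  A: 1280 − 1(438.8) = 841.2
  C: 690 − 1(438.8) = 251.2
  B: 0 + 2(438.8) = 877.7
Total out = 1970 kmol/h; y_B = 877.7 / 1970 = 0.4455.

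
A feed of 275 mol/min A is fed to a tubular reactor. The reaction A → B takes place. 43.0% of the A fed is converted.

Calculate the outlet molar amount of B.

A reacted = 0.43 × 275 = 118.2 mol/min; ν_A = −1, so ξ = 118.2/1 = 118.2 mol/min.
Outlet amounts (n = n₀ + ν ξ):
  A: 275 − 1(118.2) = 156.8
  B: 0 + 1(118.2) = 118.2

118 mol/min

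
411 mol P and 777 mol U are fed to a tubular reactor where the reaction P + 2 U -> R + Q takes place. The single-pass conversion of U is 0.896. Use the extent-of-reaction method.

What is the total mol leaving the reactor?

U reacted = 0.896 × 777 = 696.2 mol; ν_U = −2, so ξ = 696.2/2 = 348.1 mol.
Outlet amounts (n = n₀ + ν ξ):
  P: 411 − 1(348.1) = 62.9
  U: 777 − 2(348.1) = 80.81
  R: 0 + 1(348.1) = 348.1
  Q: 0 + 1(348.1) = 348.1
Total out = 62.9 + 80.81 + 348.1 + 348.1 = 839.9 mol.

840 mol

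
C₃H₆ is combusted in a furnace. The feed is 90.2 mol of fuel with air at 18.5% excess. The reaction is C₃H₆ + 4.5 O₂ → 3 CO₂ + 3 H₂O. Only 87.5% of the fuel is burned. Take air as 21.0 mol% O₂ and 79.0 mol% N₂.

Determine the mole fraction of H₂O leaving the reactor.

Stoichiometric O₂ = 4.5 × 90.2 = 405.9 mol; O₂ fed = 405.9 × 1.185 = 481 mol.
N₂ fed = 481 × 79/21 = 1809 mol.
Fuel reacted = 0.875 × 90.2 → ξ = 78.92 mol.
Outlet (n = n₀ + ν ξ):
  C₃H₆: 90.2 − 1(78.92) = 11.28
  O₂: 481 − 4.5(78.92) = 125.8
  N₂: 1809 (inert)
  CO₂: 0 + 3(78.92) = 236.8
  H₂O: 0 + 3(78.92) = 236.8
Total out = 2420 mol; y_H₂O = 236.8 / 2420 = 0.09784.

0.0978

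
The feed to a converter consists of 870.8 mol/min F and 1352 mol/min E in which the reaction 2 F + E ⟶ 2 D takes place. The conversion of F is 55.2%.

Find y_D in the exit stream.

F reacted = 0.552 × 870.8 = 480.7 mol/min; ν_F = −2, so ξ = 480.7/2 = 240.3 mol/min.
Outlet amounts (n = n₀ + ν ξ):
  F: 870.8 − 2(240.3) = 390.1
  E: 1352 − 1(240.3) = 1112
  D: 0 + 2(240.3) = 480.7
Total out = 1982 mol/min; y_D = 480.7 / 1982 = 0.2425.

0.242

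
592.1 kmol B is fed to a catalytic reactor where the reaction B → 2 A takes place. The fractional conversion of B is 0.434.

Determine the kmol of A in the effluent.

B reacted = 0.434 × 592.1 = 257 kmol; ν_B = −1, so ξ = 257/1 = 257 kmol.
Outlet amounts (n = n₀ + ν ξ):
  B: 592.1 − 1(257) = 335.1
  A: 0 + 2(257) = 513.9

514 kmol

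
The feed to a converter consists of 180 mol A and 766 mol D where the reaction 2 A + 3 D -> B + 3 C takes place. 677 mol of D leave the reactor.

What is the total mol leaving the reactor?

916 mol

For D: n = n₀ − 3ξ → 677 = 766 − 3ξ, giving ξ = 29.67 mol.
Outlet amounts (n = n₀ + ν ξ):
  A: 180 − 2(29.67) = 120.7
  D: 766 − 3(29.67) = 677
  B: 0 + 1(29.67) = 29.67
  C: 0 + 3(29.67) = 89
Total out = 120.7 + 677 + 29.67 + 89 = 916.3 mol.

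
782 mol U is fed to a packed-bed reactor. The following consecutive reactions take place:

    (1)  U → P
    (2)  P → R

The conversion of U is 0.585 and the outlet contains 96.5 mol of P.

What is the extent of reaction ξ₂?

Conversion of U: U consumed = 1ξ₁ = 0.585 × 782 → ξ₁ = 457.5 mol.
P balance: n_P = 0 + 1ξ₁ − 1ξ₂ = 96.5 → ξ₂ = (1·457.5 − 96.5)/1 = 361 mol.
Outlet amounts (n = n₀ + Σ ν·ξ):
  U: 782 − 1(457.5) = 324.5
  P: 0 + 1(457.5) − 1(361) = 96.5
  R: 0 + 1(361) = 361

ξ₂ = 361 mol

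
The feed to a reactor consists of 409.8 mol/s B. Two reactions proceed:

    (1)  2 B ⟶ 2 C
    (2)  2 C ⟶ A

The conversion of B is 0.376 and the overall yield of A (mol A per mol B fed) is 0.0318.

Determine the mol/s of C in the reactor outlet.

Conversion of B: B consumed = 2ξ₁ = 0.376 × 409.8 → ξ₁ = 77.04 mol/s.
Yield of A: 1ξ₂ / 409.8 = 0.0318 → ξ₂ = 13.03 mol/s.
Outlet amounts (n = n₀ + Σ ν·ξ):
  B: 409.8 − 2(77.04) = 255.7
  C: 0 + 2(77.04) − 2(13.03) = 128
  A: 0 + 1(13.03) = 13.03

128 mol/s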